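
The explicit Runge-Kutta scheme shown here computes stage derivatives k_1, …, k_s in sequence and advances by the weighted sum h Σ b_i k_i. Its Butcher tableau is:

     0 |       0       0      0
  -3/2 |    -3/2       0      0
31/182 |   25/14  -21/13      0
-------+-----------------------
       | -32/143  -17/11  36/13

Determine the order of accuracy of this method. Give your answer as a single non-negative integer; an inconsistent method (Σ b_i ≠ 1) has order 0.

1

b = (-32/143, -17/11, 36/13)
c = (0, -3/2, 31/182)
Ac = (0, 0, 63/26)
Σ b_i: (-32/143)·1 + (-17/11)·1 + 36/13·1 = 1 ✓
b·c: (-17/11)·(-3/2) + 36/13·31/182 = 72609/26026 ≠ 1/2 ⇒ order 1.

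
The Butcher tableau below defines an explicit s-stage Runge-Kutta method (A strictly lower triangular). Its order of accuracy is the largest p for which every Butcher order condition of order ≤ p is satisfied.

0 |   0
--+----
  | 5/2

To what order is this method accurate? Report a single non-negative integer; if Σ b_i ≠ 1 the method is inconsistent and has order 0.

b = (5/2)
c = (0)
Σ b_i: 5/2·1 = 5/2 ≠ 1 ⇒ order 0.

0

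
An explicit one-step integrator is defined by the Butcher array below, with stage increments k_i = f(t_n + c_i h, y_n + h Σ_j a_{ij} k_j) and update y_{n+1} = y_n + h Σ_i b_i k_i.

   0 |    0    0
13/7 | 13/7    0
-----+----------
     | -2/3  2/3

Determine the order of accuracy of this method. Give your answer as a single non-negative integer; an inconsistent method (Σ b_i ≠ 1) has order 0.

0

b = (-2/3, 2/3)
c = (0, 13/7)
Σ b_i: (-2/3)·1 + 2/3·1 = 0 ≠ 1 ⇒ order 0.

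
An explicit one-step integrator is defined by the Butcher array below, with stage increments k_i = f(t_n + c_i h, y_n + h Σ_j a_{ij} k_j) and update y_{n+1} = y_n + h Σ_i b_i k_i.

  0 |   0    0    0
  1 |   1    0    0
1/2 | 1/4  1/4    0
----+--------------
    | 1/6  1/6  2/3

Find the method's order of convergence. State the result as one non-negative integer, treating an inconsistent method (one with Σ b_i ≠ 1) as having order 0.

b = (1/6, 1/6, 2/3)
c = (0, 1, 1/2)
Ac = (0, 0, 1/4)
Σ b_i: 1/6·1 + 1/6·1 + 2/3·1 = 1 ✓
b·c: 1/6·1 + 2/3·1/2 = 1/2 ✓
b·c²: 1/6·1 + 2/3·1/4 = 1/3 ✓
b·Ac: 2/3·1/4 = 1/6 ✓; 3 stages ⇒ order 3.

3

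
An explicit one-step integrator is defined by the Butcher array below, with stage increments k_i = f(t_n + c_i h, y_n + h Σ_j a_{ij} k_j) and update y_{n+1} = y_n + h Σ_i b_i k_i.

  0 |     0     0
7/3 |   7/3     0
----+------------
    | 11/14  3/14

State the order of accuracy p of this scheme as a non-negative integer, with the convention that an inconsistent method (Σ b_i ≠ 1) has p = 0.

2

b = (11/14, 3/14)
c = (0, 7/3)
Σ b_i: 11/14·1 + 3/14·1 = 1 ✓
b·c: 3/14·7/3 = 1/2 ✓; 2 stages ⇒ order 2.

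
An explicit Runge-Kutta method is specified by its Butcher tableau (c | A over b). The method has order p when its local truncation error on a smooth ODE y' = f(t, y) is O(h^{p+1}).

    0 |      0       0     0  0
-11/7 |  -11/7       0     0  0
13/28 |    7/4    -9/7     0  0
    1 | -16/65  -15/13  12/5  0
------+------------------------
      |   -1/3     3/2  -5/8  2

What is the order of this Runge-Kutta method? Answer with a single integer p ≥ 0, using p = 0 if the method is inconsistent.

b = (-1/3, 3/2, -5/8, 2)
c = (0, -11/7, 13/28, 1)
Ac = (0, 0, 99/49, 1332/455)
Σ b_i: (-1/3)·1 + 3/2·1 + (-5/8)·1 + 2·1 = 61/24 ≠ 1 ⇒ order 0.

0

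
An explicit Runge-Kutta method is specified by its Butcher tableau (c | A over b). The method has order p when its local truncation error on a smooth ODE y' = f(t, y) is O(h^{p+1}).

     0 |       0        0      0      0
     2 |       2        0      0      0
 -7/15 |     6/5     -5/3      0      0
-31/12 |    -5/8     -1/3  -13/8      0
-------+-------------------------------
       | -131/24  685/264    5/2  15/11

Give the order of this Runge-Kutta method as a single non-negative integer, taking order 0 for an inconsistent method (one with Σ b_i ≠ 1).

b = (-131/24, 685/264, 5/2, 15/11)
c = (0, 2, -7/15, -31/12)
Ac = (0, 0, -10/3, 11/120)
Σ b_i: (-131/24)·1 + 685/264·1 + 5/2·1 + 15/11·1 = 1 ✓
b·c: 685/264·2 + 5/2·(-7/15) + 15/11·(-31/12) = 1/2 ✓
b·c²: 685/264·4 + 5/2·49/225 + 15/11·961/144 = 14417/720 ≠ 1/3 ⇒ order 2.
b·Ac: 5/2·(-10/3) + 15/11·11/120 = -197/24 ≠ 1/6

2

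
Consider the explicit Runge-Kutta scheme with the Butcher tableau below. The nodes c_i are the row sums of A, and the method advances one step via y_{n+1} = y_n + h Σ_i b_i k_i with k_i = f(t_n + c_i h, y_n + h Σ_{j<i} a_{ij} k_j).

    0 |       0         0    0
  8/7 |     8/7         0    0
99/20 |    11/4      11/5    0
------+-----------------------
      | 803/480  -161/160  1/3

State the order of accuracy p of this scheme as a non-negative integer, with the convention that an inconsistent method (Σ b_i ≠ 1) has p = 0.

b = (803/480, -161/160, 1/3)
c = (0, 8/7, 99/20)
Ac = (0, 0, 88/35)
Σ b_i: 803/480·1 + (-161/160)·1 + 1/3·1 = 1 ✓
b·c: (-161/160)·8/7 + 1/3·99/20 = 1/2 ✓
b·c²: (-161/160)·64/49 + 1/3·9801/400 = 19189/2800 ≠ 1/3 ⇒ order 2.
b·Ac: 1/3·88/35 = 88/105 ≠ 1/6

2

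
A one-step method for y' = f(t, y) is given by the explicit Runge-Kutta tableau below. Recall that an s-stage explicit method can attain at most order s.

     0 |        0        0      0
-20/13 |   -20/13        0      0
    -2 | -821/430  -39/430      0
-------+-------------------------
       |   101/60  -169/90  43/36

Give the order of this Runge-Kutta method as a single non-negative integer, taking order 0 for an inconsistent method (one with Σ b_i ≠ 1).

3

b = (101/60, -169/90, 43/36)
c = (0, -20/13, -2)
Ac = (0, 0, 6/43)
Σ b_i: 101/60·1 + (-169/90)·1 + 43/36·1 = 1 ✓
b·c: (-169/90)·(-20/13) + 43/36·(-2) = 1/2 ✓
b·c²: (-169/90)·400/169 + 43/36·4 = 1/3 ✓
b·Ac: 43/36·6/43 = 1/6 ✓; 3 stages ⇒ order 3.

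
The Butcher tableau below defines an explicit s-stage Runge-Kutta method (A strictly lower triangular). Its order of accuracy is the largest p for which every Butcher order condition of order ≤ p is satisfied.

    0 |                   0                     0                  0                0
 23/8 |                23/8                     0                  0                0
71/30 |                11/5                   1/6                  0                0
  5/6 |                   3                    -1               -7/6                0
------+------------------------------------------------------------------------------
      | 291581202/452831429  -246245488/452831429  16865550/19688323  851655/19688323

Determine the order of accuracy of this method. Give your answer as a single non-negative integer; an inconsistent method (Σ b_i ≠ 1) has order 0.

3

b = (291581202/452831429, -246245488/452831429, 16865550/19688323, 851655/19688323)
c = (0, 23/8, 71/30, 5/6)
Ac = (0, 0, 23/48, -2029/360)
Σ b_i: 291581202/452831429·1 + (-246245488/452831429)·1 + 16865550/19688323·1 + 851655/19688323·1 = 1 ✓
b·c: (-246245488/452831429)·23/8 + 16865550/19688323·71/30 + 851655/19688323·5/6 = 1/2 ✓
b·c²: (-246245488/452831429)·529/64 + 16865550/19688323·5041/900 + 851655/19688323·25/36 = 1/3 ✓
b·Ac: 16865550/19688323·23/48 + 851655/19688323·(-2029/360) = 1/6 ✓
b·c³: (-246245488/452831429)·12167/512 + 16865550/19688323·357911/27000 + 851655/19688323·125/216 = -43717889759/28351185120 ≠ 1/4 ⇒ order 3.
b·(c∘Ac): 16865550/19688323·1633/1440 + 851655/19688323·(-2029/432) = 1089070825/1417559256 ≠ 1/8
b·Ac²: 16865550/19688323·529/384 + 851655/19688323·(-639371/43200) = 15306251179/28351185120 ≠ 1/12
b·A²c: 851655/19688323·(-161/288) = -45705485/1890079008 ≠ 1/24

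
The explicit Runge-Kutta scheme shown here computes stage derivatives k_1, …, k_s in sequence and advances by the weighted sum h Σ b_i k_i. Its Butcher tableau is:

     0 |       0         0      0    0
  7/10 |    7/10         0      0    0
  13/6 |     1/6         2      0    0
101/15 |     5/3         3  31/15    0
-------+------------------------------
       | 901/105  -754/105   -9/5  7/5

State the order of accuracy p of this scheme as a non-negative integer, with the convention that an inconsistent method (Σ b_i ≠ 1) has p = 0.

b = (901/105, -754/105, -9/5, 7/5)
c = (0, 7/10, 13/6, 101/15)
Ac = (0, 0, 7/5, 296/45)
Σ b_i: 901/105·1 + (-754/105)·1 + (-9/5)·1 + 7/5·1 = 1 ✓
b·c: (-754/105)·7/10 + (-9/5)·13/6 + 7/5·101/15 = 1/2 ✓
b·c²: (-754/105)·49/100 + (-9/5)·169/36 + 7/5·10201/225 = 231769/4500 ≠ 1/3 ⇒ order 2.
b·Ac: (-9/5)·7/5 + 7/5·296/45 = 301/45 ≠ 1/6

2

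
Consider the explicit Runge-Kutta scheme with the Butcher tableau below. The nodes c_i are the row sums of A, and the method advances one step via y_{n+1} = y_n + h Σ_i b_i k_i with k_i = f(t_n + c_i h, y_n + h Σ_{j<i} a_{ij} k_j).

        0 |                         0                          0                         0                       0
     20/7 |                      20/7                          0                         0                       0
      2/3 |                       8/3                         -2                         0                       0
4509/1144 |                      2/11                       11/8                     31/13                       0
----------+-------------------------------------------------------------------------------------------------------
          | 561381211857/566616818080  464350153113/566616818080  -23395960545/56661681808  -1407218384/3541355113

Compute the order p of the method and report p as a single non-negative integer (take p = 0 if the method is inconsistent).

b = (561381211857/566616818080, 464350153113/566616818080, -23395960545/56661681808, -1407218384/3541355113)
c = (0, 20/7, 2/3, 4509/1144)
Ac = (0, 0, -40/7, 3013/546)
Σ b_i: 561381211857/566616818080·1 + 464350153113/566616818080·1 + (-23395960545/56661681808)·1 + (-1407218384/3541355113)·1 = 1 ✓
b·c: 464350153113/566616818080·20/7 + (-23395960545/56661681808)·2/3 + (-1407218384/3541355113)·4509/1144 = 1/2 ✓
b·c²: 464350153113/566616818080·400/49 + (-23395960545/56661681808)·4/9 + (-1407218384/3541355113)·20331081/1308736 = 1/3 ✓
b·Ac: (-23395960545/56661681808)·(-40/7) + (-1407218384/3541355113)·3013/546 = 1/6 ✓
b·c³: 464350153113/566616818080·8000/343 + (-23395960545/56661681808)·8/27 + (-1407218384/3541355113)·91672844229/1497193984 = -495524895844397/92811834801504 ≠ 1/4 ⇒ order 3.
b·(c∘Ac): (-23395960545/56661681808)·(-80/21) + (-1407218384/3541355113)·4528539/208208 = -175256441054/24789485791 ≠ 1/8
b·Ac²: (-23395960545/56661681808)·(-800/49) + (-1407218384/3541355113)·70426/5733 = 414962717326/223105372119 ≠ 1/12
b·A²c: (-1407218384/3541355113)·(-1240/91) = 134226984320/24789485791 ≠ 1/24

3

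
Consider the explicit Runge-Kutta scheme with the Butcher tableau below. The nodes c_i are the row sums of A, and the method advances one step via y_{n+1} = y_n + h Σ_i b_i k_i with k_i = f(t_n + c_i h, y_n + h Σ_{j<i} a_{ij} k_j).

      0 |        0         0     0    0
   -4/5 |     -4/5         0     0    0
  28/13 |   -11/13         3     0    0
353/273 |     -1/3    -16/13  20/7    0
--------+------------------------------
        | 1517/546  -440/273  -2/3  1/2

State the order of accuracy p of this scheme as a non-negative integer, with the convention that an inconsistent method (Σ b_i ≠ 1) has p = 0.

2

b = (1517/546, -440/273, -2/3, 1/2)
c = (0, -4/5, 28/13, 353/273)
Ac = (0, 0, -12/5, 464/65)
Σ b_i: 1517/546·1 + (-440/273)·1 + (-2/3)·1 + 1/2·1 = 1 ✓
b·c: (-440/273)·(-4/5) + (-2/3)·28/13 + 1/2·353/273 = 1/2 ✓
b·c²: (-440/273)·16/25 + (-2/3)·784/169 + 1/2·124609/74529 = -2450683/745290 ≠ 1/3 ⇒ order 2.
b·Ac: (-2/3)·(-12/5) + 1/2·464/65 = 336/65 ≠ 1/6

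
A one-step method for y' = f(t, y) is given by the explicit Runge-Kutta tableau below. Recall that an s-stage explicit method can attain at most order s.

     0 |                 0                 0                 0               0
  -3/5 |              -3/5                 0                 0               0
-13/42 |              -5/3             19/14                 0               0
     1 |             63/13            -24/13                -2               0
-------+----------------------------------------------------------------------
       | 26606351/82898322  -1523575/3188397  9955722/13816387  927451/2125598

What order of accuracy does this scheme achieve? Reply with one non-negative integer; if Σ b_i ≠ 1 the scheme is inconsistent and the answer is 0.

3

b = (26606351/82898322, -1523575/3188397, 9955722/13816387, 927451/2125598)
c = (0, -3/5, -13/42, 1)
Ac = (0, 0, -57/70, 2357/1365)
Σ b_i: 26606351/82898322·1 + (-1523575/3188397)·1 + 9955722/13816387·1 + 927451/2125598·1 = 1 ✓
b·c: (-1523575/3188397)·(-3/5) + 9955722/13816387·(-13/42) + 927451/2125598·1 = 1/2 ✓
b·c²: (-1523575/3188397)·9/25 + 9955722/13816387·169/1764 + 927451/2125598·1 = 1/3 ✓
b·Ac: 9955722/13816387·(-57/70) + 927451/2125598·2357/1365 = 1/6 ✓
b·c³: (-1523575/3188397)·(-27/125) + 9955722/13816387·(-2197/74088) + 927451/2125598·1 = 693898619/1339126740 ≠ 1/4 ⇒ order 3.
b·(c∘Ac): 9955722/13816387·247/980 + 927451/2125598·2357/1365 = 38756345/41449161 ≠ 1/8
b·Ac²: 9955722/13816387·171/350 + 927451/2125598·(-245437/286650) = -5769145/267825348 ≠ 1/12
b·A²c: 927451/2125598·57/35 = 7552101/10627990 ≠ 1/24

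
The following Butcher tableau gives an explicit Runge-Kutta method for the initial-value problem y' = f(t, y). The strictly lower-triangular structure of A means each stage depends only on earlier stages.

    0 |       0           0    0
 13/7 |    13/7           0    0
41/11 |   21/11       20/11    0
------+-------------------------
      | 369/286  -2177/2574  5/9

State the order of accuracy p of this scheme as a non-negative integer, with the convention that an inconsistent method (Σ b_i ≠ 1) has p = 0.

b = (369/286, -2177/2574, 5/9)
c = (0, 13/7, 41/11)
Ac = (0, 0, 260/77)
Σ b_i: 369/286·1 + (-2177/2574)·1 + 5/9·1 = 1 ✓
b·c: (-2177/2574)·13/7 + 5/9·41/11 = 1/2 ✓
b·c²: (-2177/2574)·169/49 + 5/9·1681/121 = 8133/1694 ≠ 1/3 ⇒ order 2.
b·Ac: 5/9·260/77 = 1300/693 ≠ 1/6

2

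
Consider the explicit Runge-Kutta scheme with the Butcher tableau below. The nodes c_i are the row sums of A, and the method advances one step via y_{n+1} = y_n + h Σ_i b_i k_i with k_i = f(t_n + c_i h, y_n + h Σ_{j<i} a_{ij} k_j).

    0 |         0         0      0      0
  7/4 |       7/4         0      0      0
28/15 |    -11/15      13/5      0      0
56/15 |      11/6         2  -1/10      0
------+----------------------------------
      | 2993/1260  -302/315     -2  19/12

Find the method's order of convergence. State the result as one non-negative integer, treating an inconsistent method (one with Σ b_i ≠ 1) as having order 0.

2

b = (2993/1260, -302/315, -2, 19/12)
c = (0, 7/4, 28/15, 56/15)
Ac = (0, 0, 91/20, 497/150)
Σ b_i: 2993/1260·1 + (-302/315)·1 + (-2)·1 + 19/12·1 = 1 ✓
b·c: (-302/315)·7/4 + (-2)·28/15 + 19/12·56/15 = 1/2 ✓
b·c²: (-302/315)·49/16 + (-2)·784/225 + 19/12·3136/225 = 65681/5400 ≠ 1/3 ⇒ order 2.
b·Ac: (-2)·91/20 + 19/12·497/150 = -6937/1800 ≠ 1/6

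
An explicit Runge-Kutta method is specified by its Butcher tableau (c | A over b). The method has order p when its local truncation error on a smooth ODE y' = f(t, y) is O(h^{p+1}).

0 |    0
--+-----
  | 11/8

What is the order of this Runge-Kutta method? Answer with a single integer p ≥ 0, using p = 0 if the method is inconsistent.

0

b = (11/8)
c = (0)
Σ b_i: 11/8·1 = 11/8 ≠ 1 ⇒ order 0.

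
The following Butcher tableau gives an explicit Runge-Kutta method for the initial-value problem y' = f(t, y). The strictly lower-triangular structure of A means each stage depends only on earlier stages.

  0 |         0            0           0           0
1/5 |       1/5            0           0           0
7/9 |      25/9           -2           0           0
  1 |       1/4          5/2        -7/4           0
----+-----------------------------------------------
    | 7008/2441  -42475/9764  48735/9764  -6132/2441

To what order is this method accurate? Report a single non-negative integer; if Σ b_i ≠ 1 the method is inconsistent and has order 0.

b = (7008/2441, -42475/9764, 48735/9764, -6132/2441)
c = (0, 1/5, 7/9, 1)
Ac = (0, 0, -2/5, -31/36)
Σ b_i: 7008/2441·1 + (-42475/9764)·1 + 48735/9764·1 + (-6132/2441)·1 = 1 ✓
b·c: (-42475/9764)·1/5 + 48735/9764·7/9 + (-6132/2441)·1 = 1/2 ✓
b·c²: (-42475/9764)·1/25 + 48735/9764·49/81 + (-6132/2441)·1 = 1/3 ✓
b·Ac: 48735/9764·(-2/5) + (-6132/2441)·(-31/36) = 1/6 ✓
b·c³: (-42475/9764)·1/125 + 48735/9764·343/729 + (-6132/2441)·1 = -130789/659070 ≠ 1/4 ⇒ order 3.
b·(c∘Ac): 48735/9764·(-14/45) + (-6132/2441)·(-31/36) = 8939/14646 ≠ 1/8
b·Ac²: 48735/9764·(-2/25) + (-6132/2441)·(-1553/1620) = 1323997/659070 ≠ 1/12
b·A²c: (-6132/2441)·7/10 = -21462/12205 ≠ 1/24

3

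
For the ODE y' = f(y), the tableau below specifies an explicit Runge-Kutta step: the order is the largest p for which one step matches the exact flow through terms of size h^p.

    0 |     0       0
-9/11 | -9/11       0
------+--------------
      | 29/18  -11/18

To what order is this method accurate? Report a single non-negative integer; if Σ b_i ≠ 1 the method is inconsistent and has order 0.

2

b = (29/18, -11/18)
c = (0, -9/11)
Σ b_i: 29/18·1 + (-11/18)·1 = 1 ✓
b·c: (-11/18)·(-9/11) = 1/2 ✓; 2 stages ⇒ order 2.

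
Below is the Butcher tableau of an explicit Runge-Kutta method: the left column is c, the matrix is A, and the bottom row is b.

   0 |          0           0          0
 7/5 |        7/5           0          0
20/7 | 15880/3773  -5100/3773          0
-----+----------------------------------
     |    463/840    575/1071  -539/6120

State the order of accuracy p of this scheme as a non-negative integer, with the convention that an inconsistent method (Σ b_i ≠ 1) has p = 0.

b = (463/840, 575/1071, -539/6120)
c = (0, 7/5, 20/7)
Ac = (0, 0, -1020/539)
Σ b_i: 463/840·1 + 575/1071·1 + (-539/6120)·1 = 1 ✓
b·c: 575/1071·7/5 + (-539/6120)·20/7 = 1/2 ✓
b·c²: 575/1071·49/25 + (-539/6120)·400/49 = 1/3 ✓
b·Ac: (-539/6120)·(-1020/539) = 1/6 ✓; 3 stages ⇒ order 3.

3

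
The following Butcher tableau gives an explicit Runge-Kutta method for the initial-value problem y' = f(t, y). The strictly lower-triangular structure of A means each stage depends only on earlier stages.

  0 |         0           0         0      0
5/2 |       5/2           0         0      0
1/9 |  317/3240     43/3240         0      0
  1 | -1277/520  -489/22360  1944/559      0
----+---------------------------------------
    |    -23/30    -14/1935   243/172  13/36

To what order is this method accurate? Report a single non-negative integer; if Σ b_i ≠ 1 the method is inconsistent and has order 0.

b = (-23/30, -14/1935, 243/172, 13/36)
c = (0, 5/2, 1/9, 1)
Ac = (0, 0, 43/1296, 69/208)
Σ b_i: (-23/30)·1 + (-14/1935)·1 + 243/172·1 + 13/36·1 = 1 ✓
b·c: (-14/1935)·5/2 + 243/172·1/9 + 13/36·1 = 1/2 ✓
b·c²: (-14/1935)·25/4 + 243/172·1/81 + 13/36·1 = 1/3 ✓
b·Ac: 243/172·43/1296 + 13/36·69/208 = 1/6 ✓
b·c³: (-14/1935)·125/8 + 243/172·1/729 + 13/36·1 = 1/4 ✓
b·(c∘Ac): 243/172·43/11664 + 13/36·69/208 = 1/8 ✓
b·Ac²: 243/172·215/2592 + 13/36·(-3/32) = 1/12 ✓
b·A²c: 13/36·3/26 = 1/24 ✓; 4 stages ⇒ order 4.

4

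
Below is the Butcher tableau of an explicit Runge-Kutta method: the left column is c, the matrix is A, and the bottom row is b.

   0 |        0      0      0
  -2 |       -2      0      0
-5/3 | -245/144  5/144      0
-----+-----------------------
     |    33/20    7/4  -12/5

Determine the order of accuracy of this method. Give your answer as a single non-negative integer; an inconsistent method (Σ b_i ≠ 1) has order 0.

3

b = (33/20, 7/4, -12/5)
c = (0, -2, -5/3)
Ac = (0, 0, -5/72)
Σ b_i: 33/20·1 + 7/4·1 + (-12/5)·1 = 1 ✓
b·c: 7/4·(-2) + (-12/5)·(-5/3) = 1/2 ✓
b·c²: 7/4·4 + (-12/5)·25/9 = 1/3 ✓
b·Ac: (-12/5)·(-5/72) = 1/6 ✓; 3 stages ⇒ order 3.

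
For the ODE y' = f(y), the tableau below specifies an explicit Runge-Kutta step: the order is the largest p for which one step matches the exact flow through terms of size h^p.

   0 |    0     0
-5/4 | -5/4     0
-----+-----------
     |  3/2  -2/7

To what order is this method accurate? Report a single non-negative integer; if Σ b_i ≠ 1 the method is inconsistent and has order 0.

0

b = (3/2, -2/7)
c = (0, -5/4)
Σ b_i: 3/2·1 + (-2/7)·1 = 17/14 ≠ 1 ⇒ order 0.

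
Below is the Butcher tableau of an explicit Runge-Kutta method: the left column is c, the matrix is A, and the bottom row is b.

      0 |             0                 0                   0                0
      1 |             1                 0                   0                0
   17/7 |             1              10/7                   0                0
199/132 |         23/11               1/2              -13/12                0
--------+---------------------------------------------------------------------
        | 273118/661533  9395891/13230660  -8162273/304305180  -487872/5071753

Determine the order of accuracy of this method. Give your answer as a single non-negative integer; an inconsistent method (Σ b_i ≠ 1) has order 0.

3

b = (273118/661533, 9395891/13230660, -8162273/304305180, -487872/5071753)
c = (0, 1, 17/7, 199/132)
Ac = (0, 0, 10/7, -179/84)
Σ b_i: 273118/661533·1 + 9395891/13230660·1 + (-8162273/304305180)·1 + (-487872/5071753)·1 = 1 ✓
b·c: 9395891/13230660·1 + (-8162273/304305180)·17/7 + (-487872/5071753)·199/132 = 1/2 ✓
b·c²: 9395891/13230660·1 + (-8162273/304305180)·289/49 + (-487872/5071753)·39601/17424 = 1/3 ✓
b·Ac: (-8162273/304305180)·10/7 + (-487872/5071753)·(-179/84) = 1/6 ✓
b·c³: 9395891/13230660·1 + (-8162273/304305180)·4913/343 + (-487872/5071753)·7880599/2299968 = -370369/101876082 ≠ 1/4 ⇒ order 3.
b·(c∘Ac): (-8162273/304305180)·170/49 + (-487872/5071753)·(-35621/11088) = 285745/1323066 ≠ 1/8
b·Ac²: (-8162273/304305180)·10/7 + (-487872/5071753)·(-3463/588) = 112516351/213013626 ≠ 1/12
b·A²c: (-487872/5071753)·(-65/42) = 755040/5071753 ≠ 1/24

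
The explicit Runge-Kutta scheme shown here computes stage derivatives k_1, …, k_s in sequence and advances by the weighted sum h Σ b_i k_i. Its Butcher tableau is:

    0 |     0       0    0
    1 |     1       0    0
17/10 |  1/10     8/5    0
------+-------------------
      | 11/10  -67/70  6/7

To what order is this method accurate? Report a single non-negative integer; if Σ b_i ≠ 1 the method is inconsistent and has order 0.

2

b = (11/10, -67/70, 6/7)
c = (0, 1, 17/10)
Ac = (0, 0, 8/5)
Σ b_i: 11/10·1 + (-67/70)·1 + 6/7·1 = 1 ✓
b·c: (-67/70)·1 + 6/7·17/10 = 1/2 ✓
b·c²: (-67/70)·1 + 6/7·289/100 = 38/25 ≠ 1/3 ⇒ order 2.
b·Ac: 6/7·8/5 = 48/35 ≠ 1/6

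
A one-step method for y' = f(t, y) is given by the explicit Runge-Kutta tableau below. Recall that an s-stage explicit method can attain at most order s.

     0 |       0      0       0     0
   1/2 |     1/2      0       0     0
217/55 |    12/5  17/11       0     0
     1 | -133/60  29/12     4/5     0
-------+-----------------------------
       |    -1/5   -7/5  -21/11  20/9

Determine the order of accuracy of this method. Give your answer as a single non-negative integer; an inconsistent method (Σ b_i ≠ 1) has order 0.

b = (-1/5, -7/5, -21/11, 20/9)
c = (0, 1/2, 217/55, 1)
Ac = (0, 0, 17/22, 28807/6600)
Σ b_i: (-1/5)·1 + (-7/5)·1 + (-21/11)·1 + 20/9·1 = -637/495 ≠ 1 ⇒ order 0.

0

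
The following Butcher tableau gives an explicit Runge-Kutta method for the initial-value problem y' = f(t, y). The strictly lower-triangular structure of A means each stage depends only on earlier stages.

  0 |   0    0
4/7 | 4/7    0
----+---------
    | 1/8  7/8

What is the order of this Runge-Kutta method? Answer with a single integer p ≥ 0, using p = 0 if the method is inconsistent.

2

b = (1/8, 7/8)
c = (0, 4/7)
Σ b_i: 1/8·1 + 7/8·1 = 1 ✓
b·c: 7/8·4/7 = 1/2 ✓; 2 stages ⇒ order 2.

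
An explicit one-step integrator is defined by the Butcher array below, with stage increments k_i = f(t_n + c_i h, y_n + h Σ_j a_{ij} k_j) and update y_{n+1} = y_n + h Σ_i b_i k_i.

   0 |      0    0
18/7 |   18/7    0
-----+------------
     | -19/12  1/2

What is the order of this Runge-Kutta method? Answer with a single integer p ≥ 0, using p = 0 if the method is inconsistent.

0

b = (-19/12, 1/2)
c = (0, 18/7)
Σ b_i: (-19/12)·1 + 1/2·1 = -13/12 ≠ 1 ⇒ order 0.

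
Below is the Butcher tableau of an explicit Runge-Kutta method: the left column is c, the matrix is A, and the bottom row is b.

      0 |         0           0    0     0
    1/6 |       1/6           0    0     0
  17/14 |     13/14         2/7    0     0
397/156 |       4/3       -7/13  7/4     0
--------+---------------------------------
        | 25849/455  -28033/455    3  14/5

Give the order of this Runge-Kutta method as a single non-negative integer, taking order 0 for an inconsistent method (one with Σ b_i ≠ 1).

b = (25849/455, -28033/455, 3, 14/5)
c = (0, 1/6, 17/14, 397/156)
Ac = (0, 0, 1/21, 635/312)
Σ b_i: 25849/455·1 + (-28033/455)·1 + 3·1 + 14/5·1 = 1 ✓
b·c: (-28033/455)·1/6 + 3·17/14 + 14/5·397/156 = 1/2 ✓
b·c²: (-28033/455)·1/36 + 3·289/196 + 14/5·157609/24336 = 62144951/2981160 ≠ 1/3 ⇒ order 2.
b·Ac: 3·1/21 + 14/5·635/312 = 6379/1092 ≠ 1/6

2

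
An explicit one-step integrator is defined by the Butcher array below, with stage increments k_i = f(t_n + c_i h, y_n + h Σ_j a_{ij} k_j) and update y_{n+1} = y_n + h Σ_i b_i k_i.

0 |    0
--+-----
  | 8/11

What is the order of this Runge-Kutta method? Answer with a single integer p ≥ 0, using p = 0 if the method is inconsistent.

b = (8/11)
c = (0)
Σ b_i: 8/11·1 = 8/11 ≠ 1 ⇒ order 0.

0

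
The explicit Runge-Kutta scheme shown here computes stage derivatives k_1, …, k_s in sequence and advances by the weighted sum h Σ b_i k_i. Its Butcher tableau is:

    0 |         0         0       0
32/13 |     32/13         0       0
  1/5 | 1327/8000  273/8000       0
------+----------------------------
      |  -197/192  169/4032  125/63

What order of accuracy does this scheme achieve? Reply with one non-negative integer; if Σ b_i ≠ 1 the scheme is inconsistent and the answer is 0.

b = (-197/192, 169/4032, 125/63)
c = (0, 32/13, 1/5)
Ac = (0, 0, 21/250)
Σ b_i: (-197/192)·1 + 169/4032·1 + 125/63·1 = 1 ✓
b·c: 169/4032·32/13 + 125/63·1/5 = 1/2 ✓
b·c²: 169/4032·1024/169 + 125/63·1/25 = 1/3 ✓
b·Ac: 125/63·21/250 = 1/6 ✓; 3 stages ⇒ order 3.

3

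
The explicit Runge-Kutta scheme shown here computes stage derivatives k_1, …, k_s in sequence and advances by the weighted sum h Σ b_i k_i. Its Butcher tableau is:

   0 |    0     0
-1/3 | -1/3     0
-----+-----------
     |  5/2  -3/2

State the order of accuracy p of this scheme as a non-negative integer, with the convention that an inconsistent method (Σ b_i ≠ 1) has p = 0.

2

b = (5/2, -3/2)
c = (0, -1/3)
Σ b_i: 5/2·1 + (-3/2)·1 = 1 ✓
b·c: (-3/2)·(-1/3) = 1/2 ✓; 2 stages ⇒ order 2.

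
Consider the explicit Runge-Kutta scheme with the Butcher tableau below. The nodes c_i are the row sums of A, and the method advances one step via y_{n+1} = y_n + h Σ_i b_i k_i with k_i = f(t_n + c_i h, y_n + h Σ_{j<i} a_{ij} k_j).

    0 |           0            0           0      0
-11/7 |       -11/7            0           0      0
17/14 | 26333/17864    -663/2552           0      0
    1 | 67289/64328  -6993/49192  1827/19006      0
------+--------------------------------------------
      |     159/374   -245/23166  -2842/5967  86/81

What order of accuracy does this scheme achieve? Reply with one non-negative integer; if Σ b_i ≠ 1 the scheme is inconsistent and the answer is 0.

4

b = (159/374, -245/23166, -2842/5967, 86/81)
c = (0, -11/7, 17/14, 1)
Ac = (0, 0, 663/1624, 117/344)
Σ b_i: 159/374·1 + (-245/23166)·1 + (-2842/5967)·1 + 86/81·1 = 1 ✓
b·c: (-245/23166)·(-11/7) + (-2842/5967)·17/14 + 86/81·1 = 1/2 ✓
b·c²: (-245/23166)·121/49 + (-2842/5967)·289/196 + 86/81·1 = 1/3 ✓
b·Ac: (-2842/5967)·663/1624 + 86/81·117/344 = 1/6 ✓
b·c³: (-245/23166)·(-1331/343) + (-2842/5967)·4913/2744 + 86/81·1 = 1/4 ✓
b·(c∘Ac): (-2842/5967)·11271/22736 + 86/81·117/344 = 1/8 ✓
b·Ac²: (-2842/5967)·(-7293/11368) + 86/81·(-9/43) = 1/12 ✓
b·A²c: 86/81·27/688 = 1/24 ✓; 4 stages ⇒ order 4.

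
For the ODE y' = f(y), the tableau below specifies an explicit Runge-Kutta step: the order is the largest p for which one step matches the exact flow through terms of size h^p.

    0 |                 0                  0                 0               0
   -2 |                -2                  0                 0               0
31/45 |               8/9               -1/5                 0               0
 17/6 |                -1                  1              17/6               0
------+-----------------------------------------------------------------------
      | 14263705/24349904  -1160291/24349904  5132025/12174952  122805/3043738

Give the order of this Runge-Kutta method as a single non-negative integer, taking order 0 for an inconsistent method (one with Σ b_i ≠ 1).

b = (14263705/24349904, -1160291/24349904, 5132025/12174952, 122805/3043738)
c = (0, -2, 31/45, 17/6)
Ac = (0, 0, 2/5, -13/270)
Σ b_i: 14263705/24349904·1 + (-1160291/24349904)·1 + 5132025/12174952·1 + 122805/3043738·1 = 1 ✓
b·c: (-1160291/24349904)·(-2) + 5132025/12174952·31/45 + 122805/3043738·17/6 = 1/2 ✓
b·c²: (-1160291/24349904)·4 + 5132025/12174952·961/2025 + 122805/3043738·289/36 = 1/3 ✓
b·Ac: 5132025/12174952·2/5 + 122805/3043738·(-13/270) = 1/6 ✓
b·c³: (-1160291/24349904)·(-8) + 5132025/12174952·29791/91125 + 122805/3043738·4913/216 = 4722821051/3287237040 ≠ 1/4 ⇒ order 3.
b·(c∘Ac): 5132025/12174952·62/225 + 122805/3043738·(-221/1620) = 12124313/109574568 ≠ 1/8
b·Ac²: 5132025/12174952·(-4/5) + 122805/3043738·64937/12150 = -99916277/821809260 ≠ 1/12
b·A²c: 122805/3043738·17/15 = 139179/3043738 ≠ 1/24

3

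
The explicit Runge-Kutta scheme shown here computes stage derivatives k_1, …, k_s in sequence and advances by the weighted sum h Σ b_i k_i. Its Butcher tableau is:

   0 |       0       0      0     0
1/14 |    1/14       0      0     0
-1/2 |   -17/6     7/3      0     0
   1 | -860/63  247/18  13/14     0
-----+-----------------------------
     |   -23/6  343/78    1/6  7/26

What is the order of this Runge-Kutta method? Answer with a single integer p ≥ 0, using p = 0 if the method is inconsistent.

b = (-23/6, 343/78, 1/6, 7/26)
c = (0, 1/14, -1/2, 1)
Ac = (0, 0, 1/6, 65/126)
Σ b_i: (-23/6)·1 + 343/78·1 + 1/6·1 + 7/26·1 = 1 ✓
b·c: 343/78·1/14 + 1/6·(-1/2) + 7/26·1 = 1/2 ✓
b·c²: 343/78·1/196 + 1/6·1/4 + 7/26·1 = 1/3 ✓
b·Ac: 1/6·1/6 + 7/26·65/126 = 1/6 ✓
b·c³: 343/78·1/2744 + 1/6·(-1/8) + 7/26·1 = 1/4 ✓
b·(c∘Ac): 1/6·(-1/12) + 7/26·65/126 = 1/8 ✓
b·Ac²: 1/6·1/84 + 7/26·533/1764 = 1/12 ✓
b·A²c: 7/26·13/84 = 1/24 ✓; 4 stages ⇒ order 4.

4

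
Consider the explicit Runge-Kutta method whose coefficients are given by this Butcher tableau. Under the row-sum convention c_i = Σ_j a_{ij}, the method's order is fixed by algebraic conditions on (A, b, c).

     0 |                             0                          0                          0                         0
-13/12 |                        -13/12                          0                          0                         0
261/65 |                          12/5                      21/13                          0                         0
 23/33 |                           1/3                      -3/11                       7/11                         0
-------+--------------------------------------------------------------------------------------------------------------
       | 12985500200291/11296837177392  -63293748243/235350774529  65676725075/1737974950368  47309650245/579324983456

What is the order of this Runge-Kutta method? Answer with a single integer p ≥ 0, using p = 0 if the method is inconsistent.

3

b = (12985500200291/11296837177392, -63293748243/235350774529, 65676725075/1737974950368, 47309650245/579324983456)
c = (0, -13/12, 261/65, 23/33)
Ac = (0, 0, -7/4, 8153/2860)
Σ b_i: 12985500200291/11296837177392·1 + (-63293748243/235350774529)·1 + 65676725075/1737974950368·1 + 47309650245/579324983456·1 = 1 ✓
b·c: (-63293748243/235350774529)·(-13/12) + 65676725075/1737974950368·261/65 + 47309650245/579324983456·23/33 = 1/2 ✓
b·c²: (-63293748243/235350774529)·169/144 + 65676725075/1737974950368·68121/4225 + 47309650245/579324983456·529/1089 = 1/3 ✓
b·Ac: 65676725075/1737974950368·(-7/4) + 47309650245/579324983456·8153/2860 = 1/6 ✓
b·c³: (-63293748243/235350774529)·(-2197/1728) + 65676725075/1737974950368·17779581/274625 + 47309650245/579324983456·12167/35937 = 20996577118209587/7455912537078720 ≠ 1/4 ⇒ order 3.
b·(c∘Ac): 65676725075/1737974950368·(-1827/260) + 47309650245/579324983456·187519/94380 = -119675742273/1158649966912 ≠ 1/8
b·Ac²: 65676725075/1737974950368·91/48 + 47309650245/579324983456·22174631/2230800 = 1197546768661231/1355620461287040 ≠ 1/12
b·A²c: 47309650245/579324983456·(-49/44) = -210742987455/2317299933824 ≠ 1/24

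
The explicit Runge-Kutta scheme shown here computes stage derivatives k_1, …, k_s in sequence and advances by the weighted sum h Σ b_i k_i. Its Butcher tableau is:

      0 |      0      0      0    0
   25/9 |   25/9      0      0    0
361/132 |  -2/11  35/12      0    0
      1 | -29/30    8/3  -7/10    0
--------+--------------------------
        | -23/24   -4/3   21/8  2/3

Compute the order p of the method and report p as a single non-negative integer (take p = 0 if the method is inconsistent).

1

b = (-23/24, -4/3, 21/8, 2/3)
c = (0, 25/9, 361/132, 1)
Ac = (0, 0, 875/108, 65257/11880)
Σ b_i: (-23/24)·1 + (-4/3)·1 + 21/8·1 + 2/3·1 = 1 ✓
b·c: (-4/3)·25/9 + 21/8·361/132 + 2/3·1 = 39365/9504 ≠ 1/2 ⇒ order 1.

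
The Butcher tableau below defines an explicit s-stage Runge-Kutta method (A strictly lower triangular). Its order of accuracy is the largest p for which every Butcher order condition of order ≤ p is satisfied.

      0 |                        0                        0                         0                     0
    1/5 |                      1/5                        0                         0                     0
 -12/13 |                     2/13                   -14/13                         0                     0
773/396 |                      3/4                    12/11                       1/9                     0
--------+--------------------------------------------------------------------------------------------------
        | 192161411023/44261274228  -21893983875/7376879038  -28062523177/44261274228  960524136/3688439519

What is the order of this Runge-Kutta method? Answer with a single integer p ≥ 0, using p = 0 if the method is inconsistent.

3

b = (192161411023/44261274228, -21893983875/7376879038, -28062523177/44261274228, 960524136/3688439519)
c = (0, 1/5, -12/13, 773/396)
Ac = (0, 0, -14/65, 248/2145)
Σ b_i: 192161411023/44261274228·1 + (-21893983875/7376879038)·1 + (-28062523177/44261274228)·1 + 960524136/3688439519·1 = 1 ✓
b·c: (-21893983875/7376879038)·1/5 + (-28062523177/44261274228)·(-12/13) + 960524136/3688439519·773/396 = 1/2 ✓
b·c²: (-21893983875/7376879038)·1/25 + (-28062523177/44261274228)·144/169 + 960524136/3688439519·597529/156816 = 1/3 ✓
b·Ac: (-28062523177/44261274228)·(-14/65) + 960524136/3688439519·248/2145 = 1/6 ✓
b·c³: (-21893983875/7376879038)·1/125 + (-28062523177/44261274228)·(-1728/2197) + 960524136/3688439519·461889917/62099136 = 24980184206209/10357138169352 ≠ 1/4 ⇒ order 3.
b·(c∘Ac): (-28062523177/44261274228)·168/845 + 960524136/3688439519·47926/212355 = -1240811646/18442197595 ≠ 1/8
b·Ac²: (-28062523177/44261274228)·(-14/325) + 960524136/3688439519·6428/46475 = 18219882679/287698282482 ≠ 1/12
b·A²c: 960524136/3688439519·(-14/585) = -114934512/18442197595 ≠ 1/24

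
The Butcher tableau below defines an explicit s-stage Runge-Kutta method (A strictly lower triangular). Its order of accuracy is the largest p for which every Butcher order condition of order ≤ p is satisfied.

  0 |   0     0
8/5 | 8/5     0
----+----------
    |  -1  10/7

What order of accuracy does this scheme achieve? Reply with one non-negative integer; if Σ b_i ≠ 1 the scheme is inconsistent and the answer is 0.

0

b = (-1, 10/7)
c = (0, 8/5)
Σ b_i: (-1)·1 + 10/7·1 = 3/7 ≠ 1 ⇒ order 0.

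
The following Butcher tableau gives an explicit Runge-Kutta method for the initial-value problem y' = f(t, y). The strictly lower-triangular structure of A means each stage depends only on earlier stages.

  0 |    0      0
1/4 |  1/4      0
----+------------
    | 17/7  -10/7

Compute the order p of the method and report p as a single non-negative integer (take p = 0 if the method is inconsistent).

b = (17/7, -10/7)
c = (0, 1/4)
Σ b_i: 17/7·1 + (-10/7)·1 = 1 ✓
b·c: (-10/7)·1/4 = -5/14 ≠ 1/2 ⇒ order 1.

1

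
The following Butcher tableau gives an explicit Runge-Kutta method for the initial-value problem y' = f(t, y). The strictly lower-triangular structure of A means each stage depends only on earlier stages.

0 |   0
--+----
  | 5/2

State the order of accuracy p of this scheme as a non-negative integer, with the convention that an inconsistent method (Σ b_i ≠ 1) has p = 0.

0

b = (5/2)
c = (0)
Σ b_i: 5/2·1 = 5/2 ≠ 1 ⇒ order 0.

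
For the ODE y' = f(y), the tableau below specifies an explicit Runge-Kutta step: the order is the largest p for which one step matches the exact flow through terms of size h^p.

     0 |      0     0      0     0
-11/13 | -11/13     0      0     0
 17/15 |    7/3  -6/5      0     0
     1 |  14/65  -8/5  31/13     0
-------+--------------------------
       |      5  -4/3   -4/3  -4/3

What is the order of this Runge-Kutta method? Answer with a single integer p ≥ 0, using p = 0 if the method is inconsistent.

b = (5, -4/3, -4/3, -4/3)
c = (0, -11/13, 17/15, 1)
Ac = (0, 0, 66/65, 791/195)
Σ b_i: 5·1 + (-4/3)·1 + (-4/3)·1 + (-4/3)·1 = 1 ✓
b·c: (-4/3)·(-11/13) + (-4/3)·17/15 + (-4/3)·1 = -1004/585 ≠ 1/2 ⇒ order 1.

1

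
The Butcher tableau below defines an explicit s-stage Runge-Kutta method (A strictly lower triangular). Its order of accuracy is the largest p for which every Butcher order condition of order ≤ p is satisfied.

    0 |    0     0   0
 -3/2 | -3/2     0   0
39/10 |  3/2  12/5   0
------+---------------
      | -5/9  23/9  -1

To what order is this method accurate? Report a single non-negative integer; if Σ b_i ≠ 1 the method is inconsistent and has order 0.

b = (-5/9, 23/9, -1)
c = (0, -3/2, 39/10)
Ac = (0, 0, -18/5)
Σ b_i: (-5/9)·1 + 23/9·1 + (-1)·1 = 1 ✓
b·c: 23/9·(-3/2) + (-1)·39/10 = -116/15 ≠ 1/2 ⇒ order 1.

1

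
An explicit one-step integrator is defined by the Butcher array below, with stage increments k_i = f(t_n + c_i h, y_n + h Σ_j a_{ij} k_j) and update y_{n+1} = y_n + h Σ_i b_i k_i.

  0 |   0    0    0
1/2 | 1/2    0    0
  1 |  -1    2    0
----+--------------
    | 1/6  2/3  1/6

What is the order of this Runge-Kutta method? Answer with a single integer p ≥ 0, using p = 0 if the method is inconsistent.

b = (1/6, 2/3, 1/6)
c = (0, 1/2, 1)
Ac = (0, 0, 1)
Σ b_i: 1/6·1 + 2/3·1 + 1/6·1 = 1 ✓
b·c: 2/3·1/2 + 1/6·1 = 1/2 ✓
b·c²: 2/3·1/4 + 1/6·1 = 1/3 ✓
b·Ac: 1/6·1 = 1/6 ✓; 3 stages ⇒ order 3.

3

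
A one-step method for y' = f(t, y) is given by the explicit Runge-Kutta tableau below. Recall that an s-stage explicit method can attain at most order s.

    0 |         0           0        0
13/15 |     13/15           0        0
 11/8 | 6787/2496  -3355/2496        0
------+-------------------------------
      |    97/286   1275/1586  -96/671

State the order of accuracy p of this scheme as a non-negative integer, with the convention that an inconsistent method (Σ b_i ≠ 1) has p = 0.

b = (97/286, 1275/1586, -96/671)
c = (0, 13/15, 11/8)
Ac = (0, 0, -671/576)
Σ b_i: 97/286·1 + 1275/1586·1 + (-96/671)·1 = 1 ✓
b·c: 1275/1586·13/15 + (-96/671)·11/8 = 1/2 ✓
b·c²: 1275/1586·169/225 + (-96/671)·121/64 = 1/3 ✓
b·Ac: (-96/671)·(-671/576) = 1/6 ✓; 3 stages ⇒ order 3.

3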